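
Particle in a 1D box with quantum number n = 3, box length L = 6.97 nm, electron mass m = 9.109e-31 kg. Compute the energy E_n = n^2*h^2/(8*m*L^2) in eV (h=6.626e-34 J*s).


E = n^2 * h^2 / (8 * m * L^2)
= 3^2 * (6.626e-34)^2 / (8 * 9.109e-31 * (6.97e-9)^2)
= 9 * 4.3904e-67 / (8 * 9.109e-31 * 4.8581e-17)
= 1.1161e-20 J
= 0.0697 eV

0.0697


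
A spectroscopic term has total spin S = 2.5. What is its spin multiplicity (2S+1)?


Spin multiplicity = 2S + 1
= 2 * 2.5 + 1
= 5.0 + 1
= 6

6


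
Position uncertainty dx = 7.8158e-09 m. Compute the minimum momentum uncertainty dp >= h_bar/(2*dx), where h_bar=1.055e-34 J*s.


dp = h_bar / (2 * dx)
= 1.055e-34 / (2 * 7.8158e-09)
= 1.055e-34 / 1.5632e-08
= 6.7491e-27 kg*m/s

6.7491e-27


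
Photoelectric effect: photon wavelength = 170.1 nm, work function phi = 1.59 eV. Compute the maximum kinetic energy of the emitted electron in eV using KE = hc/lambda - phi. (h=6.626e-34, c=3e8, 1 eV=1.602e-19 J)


E_photon = hc / lambda
= (6.626e-34)(3e8) / (170.1e-9)
= 1.1686e-18 J
= 7.2947 eV
KE = E_photon - phi
= 7.2947 - 1.59
= 5.7047 eV

5.7047


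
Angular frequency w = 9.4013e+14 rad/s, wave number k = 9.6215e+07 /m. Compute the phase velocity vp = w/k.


vp = w / k
= 9.4013e+14 / 9.6215e+07
= 9.7711e+06 m/s

9.7711e+06


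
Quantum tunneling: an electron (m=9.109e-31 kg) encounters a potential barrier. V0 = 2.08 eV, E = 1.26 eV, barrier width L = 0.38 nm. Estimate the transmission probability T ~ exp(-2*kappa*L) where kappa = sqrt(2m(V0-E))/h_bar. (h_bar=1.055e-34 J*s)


V0 - E = 0.82 eV = 1.3136e-19 J
kappa = sqrt(2 * m * (V0-E)) / h_bar
= sqrt(2 * 9.109e-31 * 1.3136e-19) / 1.055e-34
= 4.6370e+09 /m
2*kappa*L = 2 * 4.6370e+09 * 0.38e-9
= 3.5241
T = exp(-3.5241) = 2.947798e-02

2.947798e-02


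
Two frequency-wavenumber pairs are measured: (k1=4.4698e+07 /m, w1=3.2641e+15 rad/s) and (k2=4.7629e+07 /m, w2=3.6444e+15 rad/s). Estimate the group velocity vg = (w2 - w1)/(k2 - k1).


vg = (w2 - w1) / (k2 - k1)
= (3.6444e+15 - 3.2641e+15) / (4.7629e+07 - 4.4698e+07)
= 3.8030e+14 / 2.9310e+06
= 1.2975e+08 m/s

1.2975e+08


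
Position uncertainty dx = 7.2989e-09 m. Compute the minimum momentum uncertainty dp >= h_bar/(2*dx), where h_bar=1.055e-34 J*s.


dp = h_bar / (2 * dx)
= 1.055e-34 / (2 * 7.2989e-09)
= 1.055e-34 / 1.4598e-08
= 7.2271e-27 kg*m/s

7.2271e-27


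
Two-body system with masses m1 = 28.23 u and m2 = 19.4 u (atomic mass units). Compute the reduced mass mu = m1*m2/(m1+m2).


mu = m1 * m2 / (m1 + m2)
= 28.23 * 19.4 / (28.23 + 19.4)
= 547.662 / 47.63
= 11.4983 u

11.4983


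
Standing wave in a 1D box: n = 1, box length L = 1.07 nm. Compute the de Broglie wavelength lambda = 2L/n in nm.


lambda = 2L / n
= 2 * 1.07 / 1
= 2.14 / 1
= 2.14 nm

2.14


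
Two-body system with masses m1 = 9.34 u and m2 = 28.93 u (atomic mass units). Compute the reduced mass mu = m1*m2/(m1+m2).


mu = m1 * m2 / (m1 + m2)
= 9.34 * 28.93 / (9.34 + 28.93)
= 270.2062 / 38.27
= 7.0605 u

7.0605


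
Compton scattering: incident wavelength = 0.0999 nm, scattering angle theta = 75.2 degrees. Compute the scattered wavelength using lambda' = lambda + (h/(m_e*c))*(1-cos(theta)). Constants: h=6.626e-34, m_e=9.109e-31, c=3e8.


Compton wavelength: h/(m_e*c) = 2.4247e-12 m
d_lambda = 2.4247e-12 * (1 - cos(75.2 deg))
= 2.4247e-12 * 0.744554
= 1.8053e-12 m = 0.001805 nm
lambda' = 0.0999 + 0.001805
= 0.101705 nm

0.101705


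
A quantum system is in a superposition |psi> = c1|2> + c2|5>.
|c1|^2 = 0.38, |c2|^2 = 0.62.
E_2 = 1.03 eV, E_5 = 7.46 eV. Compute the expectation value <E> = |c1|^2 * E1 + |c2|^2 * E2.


<E> = |c1|^2 * E1 + |c2|^2 * E2
= 0.38 * 1.03 + 0.62 * 7.46
= 0.3914 + 4.6252
= 5.0166 eV

5.0166


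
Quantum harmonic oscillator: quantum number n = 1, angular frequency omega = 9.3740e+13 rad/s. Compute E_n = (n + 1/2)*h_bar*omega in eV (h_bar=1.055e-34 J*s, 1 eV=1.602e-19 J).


E = (n + 1/2) * h_bar * omega
= (1 + 0.5) * 1.055e-34 * 9.3740e+13
= 1.5 * 9.8896e-21
= 1.4834e-20 J
= 0.0926 eV

0.0926


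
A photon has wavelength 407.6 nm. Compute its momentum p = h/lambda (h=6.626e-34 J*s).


p = h / lambda
= 6.626e-34 / (407.6e-9)
= 6.626e-34 / 4.0760e-07
= 1.6256e-27 kg*m/s

1.6256e-27


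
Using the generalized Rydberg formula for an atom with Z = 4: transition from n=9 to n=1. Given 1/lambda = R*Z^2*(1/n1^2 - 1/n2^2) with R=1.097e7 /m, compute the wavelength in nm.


1/lambda = R * Z^2 * (1/n1^2 - 1/n2^2)
= 1.097e7 * 4^2 * (1/1^2 - 1/9^2)
= 1.097e7 * 16 * (1.0 - 0.012346)
= 1.7335e+08 /m
lambda = 1 / 1.7335e+08
= 5.7686 nm

5.7686


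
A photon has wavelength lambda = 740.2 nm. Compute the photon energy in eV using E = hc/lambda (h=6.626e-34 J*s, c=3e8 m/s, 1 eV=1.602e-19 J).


E = hc / lambda
= (6.626e-34)(3e8) / (740.2e-9)
= 1.9878e-25 / 7.4020e-07
= 2.6855e-19 J
Converting to eV: 2.6855e-19 / 1.602e-19
= 1.6763 eV

1.6763


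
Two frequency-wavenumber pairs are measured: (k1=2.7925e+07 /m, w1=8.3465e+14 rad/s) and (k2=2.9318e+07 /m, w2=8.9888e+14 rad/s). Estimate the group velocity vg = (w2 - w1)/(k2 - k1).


vg = (w2 - w1) / (k2 - k1)
= (8.9888e+14 - 8.3465e+14) / (2.9318e+07 - 2.7925e+07)
= 6.4230e+13 / 1.3930e+06
= 4.6109e+07 m/s

4.6109e+07


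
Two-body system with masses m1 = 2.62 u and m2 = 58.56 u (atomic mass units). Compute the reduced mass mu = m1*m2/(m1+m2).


mu = m1 * m2 / (m1 + m2)
= 2.62 * 58.56 / (2.62 + 58.56)
= 153.4272 / 61.18
= 2.5078 u

2.5078


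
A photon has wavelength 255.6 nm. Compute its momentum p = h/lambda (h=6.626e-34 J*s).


p = h / lambda
= 6.626e-34 / (255.6e-9)
= 6.626e-34 / 2.5560e-07
= 2.5923e-27 kg*m/s

2.5923e-27


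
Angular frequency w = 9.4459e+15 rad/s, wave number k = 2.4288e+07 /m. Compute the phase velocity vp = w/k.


vp = w / k
= 9.4459e+15 / 2.4288e+07
= 3.8891e+08 m/s

3.8891e+08


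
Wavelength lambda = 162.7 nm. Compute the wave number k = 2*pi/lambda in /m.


k = 2 * pi / lambda
= 6.2832 / (162.7e-9)
= 6.2832 / 1.6270e-07
= 3.8618e+07 /m

3.8618e+07


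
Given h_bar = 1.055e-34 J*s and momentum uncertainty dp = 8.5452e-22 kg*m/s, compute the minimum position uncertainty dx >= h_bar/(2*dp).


dx = h_bar / (2 * dp)
= 1.055e-34 / (2 * 8.5452e-22)
= 1.055e-34 / 1.7090e-21
= 6.1731e-14 m

6.1731e-14


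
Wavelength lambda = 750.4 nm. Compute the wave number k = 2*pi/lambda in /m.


k = 2 * pi / lambda
= 6.2832 / (750.4e-9)
= 6.2832 / 7.5040e-07
= 8.3731e+06 /m

8.3731e+06


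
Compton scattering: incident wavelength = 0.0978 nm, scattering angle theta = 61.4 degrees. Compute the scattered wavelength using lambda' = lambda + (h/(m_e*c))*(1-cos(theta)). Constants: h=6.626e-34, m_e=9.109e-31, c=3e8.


Compton wavelength: h/(m_e*c) = 2.4247e-12 m
d_lambda = 2.4247e-12 * (1 - cos(61.4 deg))
= 2.4247e-12 * 0.521308
= 1.2640e-12 m = 0.001264 nm
lambda' = 0.0978 + 0.001264
= 0.099064 nm

0.099064


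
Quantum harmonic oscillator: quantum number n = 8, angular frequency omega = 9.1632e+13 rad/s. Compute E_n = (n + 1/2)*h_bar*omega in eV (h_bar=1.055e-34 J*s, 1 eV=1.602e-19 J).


E = (n + 1/2) * h_bar * omega
= (8 + 0.5) * 1.055e-34 * 9.1632e+13
= 8.5 * 9.6672e-21
= 8.2171e-20 J
= 0.5129 eV

0.5129


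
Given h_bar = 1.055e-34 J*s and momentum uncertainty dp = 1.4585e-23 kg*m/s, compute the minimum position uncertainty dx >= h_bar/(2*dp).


dx = h_bar / (2 * dp)
= 1.055e-34 / (2 * 1.4585e-23)
= 1.055e-34 / 2.9170e-23
= 3.6167e-12 m

3.6167e-12


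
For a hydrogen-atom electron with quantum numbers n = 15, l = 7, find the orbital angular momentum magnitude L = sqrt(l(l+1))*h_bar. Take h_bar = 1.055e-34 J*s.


L = sqrt(l*(l+1)) * h_bar
= sqrt(7 * 8) * 1.055e-34
= sqrt(56) * 1.055e-34
= 7.4833 * 1.055e-34
= 7.8949e-34 J*s

7.8949e-34


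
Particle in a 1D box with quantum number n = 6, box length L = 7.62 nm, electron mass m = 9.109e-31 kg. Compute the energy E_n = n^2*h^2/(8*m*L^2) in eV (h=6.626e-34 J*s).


E = n^2 * h^2 / (8 * m * L^2)
= 6^2 * (6.626e-34)^2 / (8 * 9.109e-31 * (7.62e-9)^2)
= 36 * 4.3904e-67 / (8 * 9.109e-31 * 5.8064e-17)
= 3.7354e-20 J
= 0.2332 eV

0.2332


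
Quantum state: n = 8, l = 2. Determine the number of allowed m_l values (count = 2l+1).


m_l ranges from -l to +l in integer steps
So m_l goes from -2 to +2
Count = 2l + 1 = 2*2 + 1
= 5

5


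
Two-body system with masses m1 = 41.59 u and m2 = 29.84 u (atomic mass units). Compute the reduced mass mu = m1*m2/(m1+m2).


mu = m1 * m2 / (m1 + m2)
= 41.59 * 29.84 / (41.59 + 29.84)
= 1241.0456 / 71.43
= 17.3743 u

17.3743


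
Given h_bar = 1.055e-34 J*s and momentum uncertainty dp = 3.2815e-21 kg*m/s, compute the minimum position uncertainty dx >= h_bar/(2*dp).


dx = h_bar / (2 * dp)
= 1.055e-34 / (2 * 3.2815e-21)
= 1.055e-34 / 6.5630e-21
= 1.6075e-14 m

1.6075e-14


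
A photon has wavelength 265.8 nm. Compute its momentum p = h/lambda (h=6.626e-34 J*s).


p = h / lambda
= 6.626e-34 / (265.8e-9)
= 6.626e-34 / 2.6580e-07
= 2.4929e-27 kg*m/s

2.4929e-27


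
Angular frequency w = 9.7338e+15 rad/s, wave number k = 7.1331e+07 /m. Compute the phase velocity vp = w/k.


vp = w / k
= 9.7338e+15 / 7.1331e+07
= 1.3646e+08 m/s

1.3646e+08


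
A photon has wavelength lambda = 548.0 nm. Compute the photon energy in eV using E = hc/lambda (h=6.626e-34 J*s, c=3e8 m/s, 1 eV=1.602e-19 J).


E = hc / lambda
= (6.626e-34)(3e8) / (548.0e-9)
= 1.9878e-25 / 5.4800e-07
= 3.6274e-19 J
Converting to eV: 3.6274e-19 / 1.602e-19
= 2.2643 eV

2.2643


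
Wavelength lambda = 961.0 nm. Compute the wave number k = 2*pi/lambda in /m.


k = 2 * pi / lambda
= 6.2832 / (961.0e-9)
= 6.2832 / 9.6100e-07
= 6.5382e+06 /m

6.5382e+06


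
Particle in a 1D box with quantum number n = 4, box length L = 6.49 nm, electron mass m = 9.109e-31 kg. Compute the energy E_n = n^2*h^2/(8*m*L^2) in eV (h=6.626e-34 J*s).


E = n^2 * h^2 / (8 * m * L^2)
= 4^2 * (6.626e-34)^2 / (8 * 9.109e-31 * (6.49e-9)^2)
= 16 * 4.3904e-67 / (8 * 9.109e-31 * 4.2120e-17)
= 2.2886e-20 J
= 0.1429 eV

0.1429


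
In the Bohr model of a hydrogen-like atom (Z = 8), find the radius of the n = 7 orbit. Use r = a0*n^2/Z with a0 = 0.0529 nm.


r = a0 * n^2 / Z
= 0.0529 * 7^2 / 8
= 0.0529 * 49 / 8
= 0.324 nm

0.324


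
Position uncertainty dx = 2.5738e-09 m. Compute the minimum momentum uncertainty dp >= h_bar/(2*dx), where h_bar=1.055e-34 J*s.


dp = h_bar / (2 * dx)
= 1.055e-34 / (2 * 2.5738e-09)
= 1.055e-34 / 5.1476e-09
= 2.0495e-26 kg*m/s

2.0495e-26


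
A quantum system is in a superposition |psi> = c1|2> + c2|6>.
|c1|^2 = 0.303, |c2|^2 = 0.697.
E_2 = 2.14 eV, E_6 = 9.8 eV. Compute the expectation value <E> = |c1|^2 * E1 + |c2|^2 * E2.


<E> = |c1|^2 * E1 + |c2|^2 * E2
= 0.303 * 2.14 + 0.697 * 9.8
= 0.6484 + 6.8306
= 7.479 eV

7.479


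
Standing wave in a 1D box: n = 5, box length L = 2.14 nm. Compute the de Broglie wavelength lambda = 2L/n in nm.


lambda = 2L / n
= 2 * 2.14 / 5
= 4.28 / 5
= 0.856 nm

0.856


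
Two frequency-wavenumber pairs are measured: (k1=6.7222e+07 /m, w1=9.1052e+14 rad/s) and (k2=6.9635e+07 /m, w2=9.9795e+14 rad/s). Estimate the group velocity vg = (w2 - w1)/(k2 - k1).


vg = (w2 - w1) / (k2 - k1)
= (9.9795e+14 - 9.1052e+14) / (6.9635e+07 - 6.7222e+07)
= 8.7430e+13 / 2.4130e+06
= 3.6233e+07 m/s

3.6233e+07


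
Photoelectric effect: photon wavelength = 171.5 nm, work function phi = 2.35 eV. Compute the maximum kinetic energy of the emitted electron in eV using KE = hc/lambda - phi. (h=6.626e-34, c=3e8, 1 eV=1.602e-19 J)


E_photon = hc / lambda
= (6.626e-34)(3e8) / (171.5e-9)
= 1.1591e-18 J
= 7.2351 eV
KE = E_photon - phi
= 7.2351 - 2.35
= 4.8851 eV

4.8851


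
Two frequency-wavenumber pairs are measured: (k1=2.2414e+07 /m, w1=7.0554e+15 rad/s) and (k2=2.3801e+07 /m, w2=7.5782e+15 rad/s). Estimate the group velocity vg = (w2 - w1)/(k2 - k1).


vg = (w2 - w1) / (k2 - k1)
= (7.5782e+15 - 7.0554e+15) / (2.3801e+07 - 2.2414e+07)
= 5.2280e+14 / 1.3870e+06
= 3.7693e+08 m/s

3.7693e+08


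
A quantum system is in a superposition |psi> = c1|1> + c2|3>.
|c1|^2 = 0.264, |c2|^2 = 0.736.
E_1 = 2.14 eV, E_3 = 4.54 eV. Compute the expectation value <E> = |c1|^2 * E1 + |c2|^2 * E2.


<E> = |c1|^2 * E1 + |c2|^2 * E2
= 0.264 * 2.14 + 0.736 * 4.54
= 0.565 + 3.3414
= 3.9064 eV

3.9064


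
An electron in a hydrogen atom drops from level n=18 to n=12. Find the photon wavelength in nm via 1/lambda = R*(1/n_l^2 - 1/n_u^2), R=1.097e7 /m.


1/lambda = R * (1/n_l^2 - 1/n_u^2)
= 1.097e7 * (1/12^2 - 1/18^2)
= 1.097e7 * (0.006944 - 0.003086)
= 1.097e7 * 0.003858
= 4.2323e+04 /m
lambda = 1 / 4.2323e+04 = 23628.0766 nm

23628.0766


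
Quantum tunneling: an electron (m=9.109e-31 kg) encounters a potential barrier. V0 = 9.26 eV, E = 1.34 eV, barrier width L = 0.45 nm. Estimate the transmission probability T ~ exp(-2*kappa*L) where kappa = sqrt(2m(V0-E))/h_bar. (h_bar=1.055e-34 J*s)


V0 - E = 7.92 eV = 1.2688e-18 J
kappa = sqrt(2 * m * (V0-E)) / h_bar
= sqrt(2 * 9.109e-31 * 1.2688e-18) / 1.055e-34
= 1.4411e+10 /m
2*kappa*L = 2 * 1.4411e+10 * 0.45e-9
= 12.9698
T = exp(-12.9698) = 2.329565e-06

2.329565e-06


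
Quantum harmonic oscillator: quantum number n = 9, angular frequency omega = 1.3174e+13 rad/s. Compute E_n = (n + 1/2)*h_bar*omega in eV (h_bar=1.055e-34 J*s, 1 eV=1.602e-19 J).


E = (n + 1/2) * h_bar * omega
= (9 + 0.5) * 1.055e-34 * 1.3174e+13
= 9.5 * 1.3899e-21
= 1.3204e-20 J
= 0.0824 eV

0.0824


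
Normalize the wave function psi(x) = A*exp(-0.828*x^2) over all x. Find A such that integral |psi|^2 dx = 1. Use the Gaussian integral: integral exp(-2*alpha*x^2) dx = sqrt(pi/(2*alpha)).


integral |psi|^2 dx = A^2 * sqrt(pi/(2*alpha)) = 1
A^2 = sqrt(2*alpha/pi)
= sqrt(2 * 0.828 / pi)
= 0.726031
A = sqrt(0.726031)
= 0.8521

0.8521


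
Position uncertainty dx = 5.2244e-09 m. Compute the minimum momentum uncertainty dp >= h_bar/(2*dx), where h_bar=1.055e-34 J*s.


dp = h_bar / (2 * dx)
= 1.055e-34 / (2 * 5.2244e-09)
= 1.055e-34 / 1.0449e-08
= 1.0097e-26 kg*m/s

1.0097e-26


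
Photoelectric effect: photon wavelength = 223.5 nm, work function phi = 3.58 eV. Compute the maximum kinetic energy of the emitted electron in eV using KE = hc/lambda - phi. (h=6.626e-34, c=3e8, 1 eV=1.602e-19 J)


E_photon = hc / lambda
= (6.626e-34)(3e8) / (223.5e-9)
= 8.8940e-19 J
= 5.5518 eV
KE = E_photon - phi
= 5.5518 - 3.58
= 1.9718 eV

1.9718


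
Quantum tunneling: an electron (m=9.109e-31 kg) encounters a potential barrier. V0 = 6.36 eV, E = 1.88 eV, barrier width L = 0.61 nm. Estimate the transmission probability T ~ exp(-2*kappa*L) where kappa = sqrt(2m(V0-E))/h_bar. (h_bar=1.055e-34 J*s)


V0 - E = 4.48 eV = 7.1770e-19 J
kappa = sqrt(2 * m * (V0-E)) / h_bar
= sqrt(2 * 9.109e-31 * 7.1770e-19) / 1.055e-34
= 1.0838e+10 /m
2*kappa*L = 2 * 1.0838e+10 * 0.61e-9
= 13.2229
T = exp(-13.2229) = 1.808634e-06

1.808634e-06


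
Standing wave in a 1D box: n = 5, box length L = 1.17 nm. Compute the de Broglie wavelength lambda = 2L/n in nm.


lambda = 2L / n
= 2 * 1.17 / 5
= 2.34 / 5
= 0.468 nm

0.468


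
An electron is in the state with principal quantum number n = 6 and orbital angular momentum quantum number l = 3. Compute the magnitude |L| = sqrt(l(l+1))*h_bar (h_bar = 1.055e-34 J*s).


L = sqrt(l*(l+1)) * h_bar
= sqrt(3 * 4) * 1.055e-34
= sqrt(12) * 1.055e-34
= 3.4641 * 1.055e-34
= 3.6546e-34 J*s

3.6546e-34


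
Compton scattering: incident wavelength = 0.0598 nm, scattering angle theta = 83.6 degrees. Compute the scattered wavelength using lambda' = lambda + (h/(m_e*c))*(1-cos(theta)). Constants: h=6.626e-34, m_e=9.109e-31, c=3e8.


Compton wavelength: h/(m_e*c) = 2.4247e-12 m
d_lambda = 2.4247e-12 * (1 - cos(83.6 deg))
= 2.4247e-12 * 0.888531
= 2.1544e-12 m = 0.002154 nm
lambda' = 0.0598 + 0.002154
= 0.061954 nm

0.061954


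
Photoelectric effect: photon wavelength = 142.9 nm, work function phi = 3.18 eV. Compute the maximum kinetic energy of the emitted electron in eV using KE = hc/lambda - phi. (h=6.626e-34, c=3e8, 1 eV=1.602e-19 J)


E_photon = hc / lambda
= (6.626e-34)(3e8) / (142.9e-9)
= 1.3910e-18 J
= 8.6832 eV
KE = E_photon - phi
= 8.6832 - 3.18
= 5.5032 eV

5.5032


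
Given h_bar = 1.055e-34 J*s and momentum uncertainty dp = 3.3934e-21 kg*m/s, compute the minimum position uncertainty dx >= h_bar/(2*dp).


dx = h_bar / (2 * dp)
= 1.055e-34 / (2 * 3.3934e-21)
= 1.055e-34 / 6.7868e-21
= 1.5545e-14 m

1.5545e-14


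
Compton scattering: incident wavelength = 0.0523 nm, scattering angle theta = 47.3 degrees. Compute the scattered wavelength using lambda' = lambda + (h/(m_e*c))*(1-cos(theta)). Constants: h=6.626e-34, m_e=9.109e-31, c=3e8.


Compton wavelength: h/(m_e*c) = 2.4247e-12 m
d_lambda = 2.4247e-12 * (1 - cos(47.3 deg))
= 2.4247e-12 * 0.32184
= 7.8037e-13 m = 0.00078 nm
lambda' = 0.0523 + 0.00078
= 0.05308 nm

0.05308


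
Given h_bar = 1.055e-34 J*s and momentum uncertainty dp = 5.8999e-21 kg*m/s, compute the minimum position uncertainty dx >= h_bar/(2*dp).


dx = h_bar / (2 * dp)
= 1.055e-34 / (2 * 5.8999e-21)
= 1.055e-34 / 1.1800e-20
= 8.9408e-15 m

8.9408e-15


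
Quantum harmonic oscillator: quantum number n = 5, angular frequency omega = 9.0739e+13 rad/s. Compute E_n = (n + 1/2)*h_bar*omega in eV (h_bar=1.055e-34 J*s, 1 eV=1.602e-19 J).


E = (n + 1/2) * h_bar * omega
= (5 + 0.5) * 1.055e-34 * 9.0739e+13
= 5.5 * 9.5730e-21
= 5.2651e-20 J
= 0.3287 eV

0.3287


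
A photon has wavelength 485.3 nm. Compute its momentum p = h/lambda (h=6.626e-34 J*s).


p = h / lambda
= 6.626e-34 / (485.3e-9)
= 6.626e-34 / 4.8530e-07
= 1.3653e-27 kg*m/s

1.3653e-27


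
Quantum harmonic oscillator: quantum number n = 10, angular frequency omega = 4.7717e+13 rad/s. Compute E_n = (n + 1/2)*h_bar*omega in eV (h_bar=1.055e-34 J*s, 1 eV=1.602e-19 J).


E = (n + 1/2) * h_bar * omega
= (10 + 0.5) * 1.055e-34 * 4.7717e+13
= 10.5 * 5.0341e-21
= 5.2859e-20 J
= 0.33 eV

0.33


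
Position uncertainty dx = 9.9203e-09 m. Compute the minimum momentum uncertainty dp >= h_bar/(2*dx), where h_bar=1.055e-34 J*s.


dp = h_bar / (2 * dx)
= 1.055e-34 / (2 * 9.9203e-09)
= 1.055e-34 / 1.9841e-08
= 5.3174e-27 kg*m/s

5.3174e-27


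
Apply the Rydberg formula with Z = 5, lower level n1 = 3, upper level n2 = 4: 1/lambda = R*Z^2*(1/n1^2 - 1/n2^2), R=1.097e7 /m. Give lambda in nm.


1/lambda = R * Z^2 * (1/n1^2 - 1/n2^2)
= 1.097e7 * 5^2 * (1/3^2 - 1/4^2)
= 1.097e7 * 25 * (0.111111 - 0.0625)
= 1.3332e+07 /m
lambda = 1 / 1.3332e+07
= 75.0098 nm

75.0098


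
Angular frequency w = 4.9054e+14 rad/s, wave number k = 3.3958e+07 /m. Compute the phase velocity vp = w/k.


vp = w / k
= 4.9054e+14 / 3.3958e+07
= 1.4445e+07 m/s

1.4445e+07


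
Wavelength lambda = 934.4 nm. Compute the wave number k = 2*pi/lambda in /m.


k = 2 * pi / lambda
= 6.2832 / (934.4e-9)
= 6.2832 / 9.3440e-07
= 6.7243e+06 /m

6.7243e+06


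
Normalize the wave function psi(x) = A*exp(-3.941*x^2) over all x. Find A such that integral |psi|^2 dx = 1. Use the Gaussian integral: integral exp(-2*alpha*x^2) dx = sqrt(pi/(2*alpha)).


integral |psi|^2 dx = A^2 * sqrt(pi/(2*alpha)) = 1
A^2 = sqrt(2*alpha/pi)
= sqrt(2 * 3.941 / pi)
= 1.583957
A = sqrt(1.583957)
= 1.2586

1.2586


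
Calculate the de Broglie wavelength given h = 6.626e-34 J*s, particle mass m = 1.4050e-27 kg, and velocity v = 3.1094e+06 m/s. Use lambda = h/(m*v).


lambda = h / (m * v)
= 6.626e-34 / (1.4050e-27 * 3.1094e+06)
= 6.626e-34 / 4.3687e-21
= 1.5167e-13 m

1.5167e-13


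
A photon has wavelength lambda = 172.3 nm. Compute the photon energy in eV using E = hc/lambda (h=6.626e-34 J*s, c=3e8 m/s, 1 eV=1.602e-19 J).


E = hc / lambda
= (6.626e-34)(3e8) / (172.3e-9)
= 1.9878e-25 / 1.7230e-07
= 1.1537e-18 J
Converting to eV: 1.1537e-18 / 1.602e-19
= 7.2015 eV

7.2015


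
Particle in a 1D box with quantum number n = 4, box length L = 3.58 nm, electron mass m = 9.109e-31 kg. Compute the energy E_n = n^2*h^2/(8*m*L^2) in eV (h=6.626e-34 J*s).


E = n^2 * h^2 / (8 * m * L^2)
= 4^2 * (6.626e-34)^2 / (8 * 9.109e-31 * (3.58e-9)^2)
= 16 * 4.3904e-67 / (8 * 9.109e-31 * 1.2816e-17)
= 7.5214e-20 J
= 0.4695 eV

0.4695


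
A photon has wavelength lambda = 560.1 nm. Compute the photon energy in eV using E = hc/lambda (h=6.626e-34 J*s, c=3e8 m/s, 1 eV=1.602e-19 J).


E = hc / lambda
= (6.626e-34)(3e8) / (560.1e-9)
= 1.9878e-25 / 5.6010e-07
= 3.5490e-19 J
Converting to eV: 3.5490e-19 / 1.602e-19
= 2.2154 eV

2.2154


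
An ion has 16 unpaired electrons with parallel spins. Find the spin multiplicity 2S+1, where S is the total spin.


Total spin S = N * (1/2) = 16 * 0.5 = 8.0
Spin multiplicity = 2S + 1
= 2 * 8.0 + 1
= 17

17


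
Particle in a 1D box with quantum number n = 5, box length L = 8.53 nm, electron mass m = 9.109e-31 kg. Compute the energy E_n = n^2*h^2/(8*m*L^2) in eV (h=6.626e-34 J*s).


E = n^2 * h^2 / (8 * m * L^2)
= 5^2 * (6.626e-34)^2 / (8 * 9.109e-31 * (8.53e-9)^2)
= 25 * 4.3904e-67 / (8 * 9.109e-31 * 7.2761e-17)
= 2.0701e-20 J
= 0.1292 eV

0.1292


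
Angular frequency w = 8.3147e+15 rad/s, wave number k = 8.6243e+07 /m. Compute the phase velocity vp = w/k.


vp = w / k
= 8.3147e+15 / 8.6243e+07
= 9.6410e+07 m/s

9.6410e+07


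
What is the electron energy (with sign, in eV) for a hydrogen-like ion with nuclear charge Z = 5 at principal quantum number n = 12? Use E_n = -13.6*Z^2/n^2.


E_n = -13.6 * Z^2 / n^2
= -13.6 * 5^2 / 12^2
= -13.6 * 25 / 144
= -2.3611 eV

-2.3611


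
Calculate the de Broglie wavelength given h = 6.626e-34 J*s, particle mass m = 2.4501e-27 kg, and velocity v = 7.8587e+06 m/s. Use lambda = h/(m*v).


lambda = h / (m * v)
= 6.626e-34 / (2.4501e-27 * 7.8587e+06)
= 6.626e-34 / 1.9255e-20
= 3.4413e-14 m

3.4413e-14


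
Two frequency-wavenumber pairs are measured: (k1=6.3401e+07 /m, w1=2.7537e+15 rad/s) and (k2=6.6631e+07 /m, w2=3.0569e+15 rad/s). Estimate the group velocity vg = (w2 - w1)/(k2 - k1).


vg = (w2 - w1) / (k2 - k1)
= (3.0569e+15 - 2.7537e+15) / (6.6631e+07 - 6.3401e+07)
= 3.0320e+14 / 3.2300e+06
= 9.3870e+07 m/s

9.3870e+07


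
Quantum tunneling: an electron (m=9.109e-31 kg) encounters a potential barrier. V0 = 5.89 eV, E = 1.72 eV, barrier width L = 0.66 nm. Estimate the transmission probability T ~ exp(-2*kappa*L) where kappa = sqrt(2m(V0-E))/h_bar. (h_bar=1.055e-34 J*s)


V0 - E = 4.17 eV = 6.6803e-19 J
kappa = sqrt(2 * m * (V0-E)) / h_bar
= sqrt(2 * 9.109e-31 * 6.6803e-19) / 1.055e-34
= 1.0457e+10 /m
2*kappa*L = 2 * 1.0457e+10 * 0.66e-9
= 13.8029
T = exp(-13.8029) = 1.012666e-06

1.012666e-06


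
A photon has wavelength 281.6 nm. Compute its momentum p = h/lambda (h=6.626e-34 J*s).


p = h / lambda
= 6.626e-34 / (281.6e-9)
= 6.626e-34 / 2.8160e-07
= 2.3530e-27 kg*m/s

2.3530e-27


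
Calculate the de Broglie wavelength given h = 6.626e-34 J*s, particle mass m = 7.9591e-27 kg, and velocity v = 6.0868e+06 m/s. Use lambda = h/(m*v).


lambda = h / (m * v)
= 6.626e-34 / (7.9591e-27 * 6.0868e+06)
= 6.626e-34 / 4.8445e-20
= 1.3677e-14 m

1.3677e-14


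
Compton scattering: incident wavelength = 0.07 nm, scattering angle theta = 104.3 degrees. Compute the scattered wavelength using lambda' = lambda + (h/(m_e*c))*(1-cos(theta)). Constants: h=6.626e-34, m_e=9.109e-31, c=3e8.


Compton wavelength: h/(m_e*c) = 2.4247e-12 m
d_lambda = 2.4247e-12 * (1 - cos(104.3 deg))
= 2.4247e-12 * 1.246999
= 3.0236e-12 m = 0.003024 nm
lambda' = 0.07 + 0.003024
= 0.073024 nm

0.073024


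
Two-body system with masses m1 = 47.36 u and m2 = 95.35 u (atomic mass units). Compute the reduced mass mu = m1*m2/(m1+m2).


mu = m1 * m2 / (m1 + m2)
= 47.36 * 95.35 / (47.36 + 95.35)
= 4515.776 / 142.71
= 31.643 u

31.643


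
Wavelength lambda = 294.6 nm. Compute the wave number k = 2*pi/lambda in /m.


k = 2 * pi / lambda
= 6.2832 / (294.6e-9)
= 6.2832 / 2.9460e-07
= 2.1328e+07 /m

2.1328e+07


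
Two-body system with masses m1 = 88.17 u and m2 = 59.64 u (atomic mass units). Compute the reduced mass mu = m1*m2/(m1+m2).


mu = m1 * m2 / (m1 + m2)
= 88.17 * 59.64 / (88.17 + 59.64)
= 5258.4588 / 147.81
= 35.5758 u

35.5758


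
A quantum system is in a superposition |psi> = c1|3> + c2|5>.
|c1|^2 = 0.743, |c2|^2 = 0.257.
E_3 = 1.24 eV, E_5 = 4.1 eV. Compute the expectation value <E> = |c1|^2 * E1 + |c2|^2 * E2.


<E> = |c1|^2 * E1 + |c2|^2 * E2
= 0.743 * 1.24 + 0.257 * 4.1
= 0.9213 + 1.0537
= 1.975 eV

1.975


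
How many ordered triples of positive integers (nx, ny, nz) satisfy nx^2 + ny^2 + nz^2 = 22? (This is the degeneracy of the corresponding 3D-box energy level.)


Enumerate all (nx, ny, nz) with nx^2 + ny^2 + nz^2 = 22:
(2,3,3)
(3,2,3)
(3,3,2)
Total degeneracy = 3

3


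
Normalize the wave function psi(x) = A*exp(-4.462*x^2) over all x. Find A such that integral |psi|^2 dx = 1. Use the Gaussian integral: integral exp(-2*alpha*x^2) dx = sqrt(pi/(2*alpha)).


integral |psi|^2 dx = A^2 * sqrt(pi/(2*alpha)) = 1
A^2 = sqrt(2*alpha/pi)
= sqrt(2 * 4.462 / pi)
= 1.685407
A = sqrt(1.685407)
= 1.2982

1.2982


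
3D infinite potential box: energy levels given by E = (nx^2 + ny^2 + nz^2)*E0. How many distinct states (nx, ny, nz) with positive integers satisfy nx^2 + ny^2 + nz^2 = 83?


Enumerate all (nx, ny, nz) with nx^2 + ny^2 + nz^2 = 83:
(1,1,9)
(1,9,1)
(3,5,7)
(3,7,5)
(5,3,7)
(5,7,3)
(7,3,5)
(7,5,3)
(9,1,1)
Total degeneracy = 9

9


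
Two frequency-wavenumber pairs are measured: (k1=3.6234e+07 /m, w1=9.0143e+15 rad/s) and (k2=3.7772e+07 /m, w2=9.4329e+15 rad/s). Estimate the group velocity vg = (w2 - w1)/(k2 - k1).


vg = (w2 - w1) / (k2 - k1)
= (9.4329e+15 - 9.0143e+15) / (3.7772e+07 - 3.6234e+07)
= 4.1860e+14 / 1.5380e+06
= 2.7217e+08 m/s

2.7217e+08


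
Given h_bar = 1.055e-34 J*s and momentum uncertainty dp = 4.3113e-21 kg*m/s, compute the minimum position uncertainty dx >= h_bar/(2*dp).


dx = h_bar / (2 * dp)
= 1.055e-34 / (2 * 4.3113e-21)
= 1.055e-34 / 8.6226e-21
= 1.2235e-14 m

1.2235e-14


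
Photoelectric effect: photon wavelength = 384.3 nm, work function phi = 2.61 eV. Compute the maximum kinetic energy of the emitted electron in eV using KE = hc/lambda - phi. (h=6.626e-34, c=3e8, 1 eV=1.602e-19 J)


E_photon = hc / lambda
= (6.626e-34)(3e8) / (384.3e-9)
= 5.1725e-19 J
= 3.2288 eV
KE = E_photon - phi
= 3.2288 - 2.61
= 0.6188 eV

0.6188


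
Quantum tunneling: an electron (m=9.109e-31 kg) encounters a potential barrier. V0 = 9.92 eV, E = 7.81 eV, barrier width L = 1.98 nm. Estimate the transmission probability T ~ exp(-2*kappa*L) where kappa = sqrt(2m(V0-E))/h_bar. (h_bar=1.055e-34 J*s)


V0 - E = 2.11 eV = 3.3802e-19 J
kappa = sqrt(2 * m * (V0-E)) / h_bar
= sqrt(2 * 9.109e-31 * 3.3802e-19) / 1.055e-34
= 7.4382e+09 /m
2*kappa*L = 2 * 7.4382e+09 * 1.98e-9
= 29.4554
T = exp(-29.4554) = 1.613109e-13

1.613109e-13


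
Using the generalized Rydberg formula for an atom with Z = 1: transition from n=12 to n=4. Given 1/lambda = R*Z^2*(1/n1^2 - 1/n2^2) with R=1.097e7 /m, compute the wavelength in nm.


1/lambda = R * Z^2 * (1/n1^2 - 1/n2^2)
= 1.097e7 * 1^2 * (1/4^2 - 1/12^2)
= 1.097e7 * 1 * (0.0625 - 0.006944)
= 6.0944e+05 /m
lambda = 1 / 6.0944e+05
= 1640.8387 nm

1640.8387


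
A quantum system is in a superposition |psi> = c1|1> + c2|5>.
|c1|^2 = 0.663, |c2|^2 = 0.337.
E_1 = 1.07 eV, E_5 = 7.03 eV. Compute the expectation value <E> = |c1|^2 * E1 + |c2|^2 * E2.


<E> = |c1|^2 * E1 + |c2|^2 * E2
= 0.663 * 1.07 + 0.337 * 7.03
= 0.7094 + 2.3691
= 3.0785 eV

3.0785


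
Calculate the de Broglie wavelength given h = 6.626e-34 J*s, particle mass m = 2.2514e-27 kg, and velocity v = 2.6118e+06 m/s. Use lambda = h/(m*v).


lambda = h / (m * v)
= 6.626e-34 / (2.2514e-27 * 2.6118e+06)
= 6.626e-34 / 5.8802e-21
= 1.1268e-13 m

1.1268e-13


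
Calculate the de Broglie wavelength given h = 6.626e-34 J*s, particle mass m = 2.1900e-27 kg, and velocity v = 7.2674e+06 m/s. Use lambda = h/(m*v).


lambda = h / (m * v)
= 6.626e-34 / (2.1900e-27 * 7.2674e+06)
= 6.626e-34 / 1.5916e-20
= 4.1632e-14 m

4.1632e-14


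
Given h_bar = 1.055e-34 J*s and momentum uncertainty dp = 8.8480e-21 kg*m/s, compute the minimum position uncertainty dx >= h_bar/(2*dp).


dx = h_bar / (2 * dp)
= 1.055e-34 / (2 * 8.8480e-21)
= 1.055e-34 / 1.7696e-20
= 5.9618e-15 m

5.9618e-15


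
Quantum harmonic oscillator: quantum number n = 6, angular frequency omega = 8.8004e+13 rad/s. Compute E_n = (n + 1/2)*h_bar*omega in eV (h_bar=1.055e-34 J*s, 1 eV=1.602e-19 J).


E = (n + 1/2) * h_bar * omega
= (6 + 0.5) * 1.055e-34 * 8.8004e+13
= 6.5 * 9.2844e-21
= 6.0349e-20 J
= 0.3767 eV

0.3767


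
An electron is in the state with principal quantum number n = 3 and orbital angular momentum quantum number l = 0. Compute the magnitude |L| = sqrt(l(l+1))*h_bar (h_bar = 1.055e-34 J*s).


L = sqrt(l*(l+1)) * h_bar
= sqrt(0 * 1) * 1.055e-34
= sqrt(0) * 1.055e-34
= 0.0 * 1.055e-34
= 0.0000e+00 J*s

0.0000e+00


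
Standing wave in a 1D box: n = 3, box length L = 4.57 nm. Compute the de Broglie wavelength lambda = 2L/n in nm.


lambda = 2L / n
= 2 * 4.57 / 3
= 9.14 / 3
= 3.0467 nm

3.0467


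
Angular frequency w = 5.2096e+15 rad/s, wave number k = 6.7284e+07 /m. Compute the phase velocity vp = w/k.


vp = w / k
= 5.2096e+15 / 6.7284e+07
= 7.7427e+07 m/s

7.7427e+07


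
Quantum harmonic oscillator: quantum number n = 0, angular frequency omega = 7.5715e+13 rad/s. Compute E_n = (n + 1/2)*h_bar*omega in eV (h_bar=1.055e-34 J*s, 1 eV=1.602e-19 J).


E = (n + 1/2) * h_bar * omega
= (0 + 0.5) * 1.055e-34 * 7.5715e+13
= 0.5 * 7.9879e-21
= 3.9940e-21 J
= 0.0249 eV

0.0249


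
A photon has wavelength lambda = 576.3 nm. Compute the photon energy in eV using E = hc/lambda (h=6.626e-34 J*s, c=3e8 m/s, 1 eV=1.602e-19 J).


E = hc / lambda
= (6.626e-34)(3e8) / (576.3e-9)
= 1.9878e-25 / 5.7630e-07
= 3.4492e-19 J
Converting to eV: 3.4492e-19 / 1.602e-19
= 2.1531 eV

2.1531


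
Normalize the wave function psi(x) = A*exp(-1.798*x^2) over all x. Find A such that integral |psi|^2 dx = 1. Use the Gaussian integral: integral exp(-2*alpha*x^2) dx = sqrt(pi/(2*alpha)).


integral |psi|^2 dx = A^2 * sqrt(pi/(2*alpha)) = 1
A^2 = sqrt(2*alpha/pi)
= sqrt(2 * 1.798 / pi)
= 1.06988
A = sqrt(1.06988)
= 1.0343

1.0343


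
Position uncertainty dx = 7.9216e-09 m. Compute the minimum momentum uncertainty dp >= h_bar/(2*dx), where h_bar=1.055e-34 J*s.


dp = h_bar / (2 * dx)
= 1.055e-34 / (2 * 7.9216e-09)
= 1.055e-34 / 1.5843e-08
= 6.6590e-27 kg*m/s

6.6590e-27


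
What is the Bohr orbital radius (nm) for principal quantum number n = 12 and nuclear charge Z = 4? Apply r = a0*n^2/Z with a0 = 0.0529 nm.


r = a0 * n^2 / Z
= 0.0529 * 12^2 / 4
= 0.0529 * 144 / 4
= 1.9044 nm

1.9044


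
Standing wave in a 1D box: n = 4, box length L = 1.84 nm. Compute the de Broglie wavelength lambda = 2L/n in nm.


lambda = 2L / n
= 2 * 1.84 / 4
= 3.68 / 4
= 0.92 nm

0.92


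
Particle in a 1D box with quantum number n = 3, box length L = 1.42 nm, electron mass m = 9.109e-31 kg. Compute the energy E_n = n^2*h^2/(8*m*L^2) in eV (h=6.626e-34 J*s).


E = n^2 * h^2 / (8 * m * L^2)
= 3^2 * (6.626e-34)^2 / (8 * 9.109e-31 * (1.42e-9)^2)
= 9 * 4.3904e-67 / (8 * 9.109e-31 * 2.0164e-18)
= 2.6891e-19 J
= 1.6786 eV

1.6786


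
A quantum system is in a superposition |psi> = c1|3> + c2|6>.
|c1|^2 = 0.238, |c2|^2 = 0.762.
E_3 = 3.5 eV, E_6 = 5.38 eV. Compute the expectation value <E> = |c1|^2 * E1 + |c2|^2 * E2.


<E> = |c1|^2 * E1 + |c2|^2 * E2
= 0.238 * 3.5 + 0.762 * 5.38
= 0.833 + 4.0996
= 4.9326 eV

4.9326


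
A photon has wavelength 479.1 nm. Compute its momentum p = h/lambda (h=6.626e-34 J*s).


p = h / lambda
= 6.626e-34 / (479.1e-9)
= 6.626e-34 / 4.7910e-07
= 1.3830e-27 kg*m/s

1.3830e-27


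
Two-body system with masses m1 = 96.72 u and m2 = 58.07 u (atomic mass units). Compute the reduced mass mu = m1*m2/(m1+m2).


mu = m1 * m2 / (m1 + m2)
= 96.72 * 58.07 / (96.72 + 58.07)
= 5616.5304 / 154.79
= 36.2848 u

36.2848


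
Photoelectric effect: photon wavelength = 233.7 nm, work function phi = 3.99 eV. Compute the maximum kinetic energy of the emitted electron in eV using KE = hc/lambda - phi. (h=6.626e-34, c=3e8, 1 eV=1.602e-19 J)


E_photon = hc / lambda
= (6.626e-34)(3e8) / (233.7e-9)
= 8.5058e-19 J
= 5.3095 eV
KE = E_photon - phi
= 5.3095 - 3.99
= 1.3195 eV

1.3195


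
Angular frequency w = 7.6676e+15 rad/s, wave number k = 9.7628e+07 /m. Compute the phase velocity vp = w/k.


vp = w / k
= 7.6676e+15 / 9.7628e+07
= 7.8539e+07 m/s

7.8539e+07


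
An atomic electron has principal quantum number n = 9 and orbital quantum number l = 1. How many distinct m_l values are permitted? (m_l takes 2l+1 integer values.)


m_l ranges from -l to +l in integer steps
So m_l goes from -1 to +1
Count = 2l + 1 = 2*1 + 1
= 3

3


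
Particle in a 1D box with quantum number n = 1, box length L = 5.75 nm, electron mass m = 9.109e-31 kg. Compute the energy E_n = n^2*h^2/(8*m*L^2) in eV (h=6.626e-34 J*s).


E = n^2 * h^2 / (8 * m * L^2)
= 1^2 * (6.626e-34)^2 / (8 * 9.109e-31 * (5.75e-9)^2)
= 1 * 4.3904e-67 / (8 * 9.109e-31 * 3.3063e-17)
= 1.8222e-21 J
= 0.0114 eV

0.0114


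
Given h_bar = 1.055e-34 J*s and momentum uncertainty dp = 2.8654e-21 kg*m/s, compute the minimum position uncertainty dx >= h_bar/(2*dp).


dx = h_bar / (2 * dp)
= 1.055e-34 / (2 * 2.8654e-21)
= 1.055e-34 / 5.7308e-21
= 1.8409e-14 m

1.8409e-14


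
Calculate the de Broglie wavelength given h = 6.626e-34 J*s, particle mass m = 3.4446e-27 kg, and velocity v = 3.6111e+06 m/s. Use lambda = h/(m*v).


lambda = h / (m * v)
= 6.626e-34 / (3.4446e-27 * 3.6111e+06)
= 6.626e-34 / 1.2439e-20
= 5.3269e-14 m

5.3269e-14


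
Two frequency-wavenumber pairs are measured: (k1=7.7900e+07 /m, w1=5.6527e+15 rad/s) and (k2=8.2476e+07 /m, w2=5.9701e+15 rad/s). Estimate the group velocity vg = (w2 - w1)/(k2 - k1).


vg = (w2 - w1) / (k2 - k1)
= (5.9701e+15 - 5.6527e+15) / (8.2476e+07 - 7.7900e+07)
= 3.1740e+14 / 4.5760e+06
= 6.9362e+07 m/s

6.9362e+07


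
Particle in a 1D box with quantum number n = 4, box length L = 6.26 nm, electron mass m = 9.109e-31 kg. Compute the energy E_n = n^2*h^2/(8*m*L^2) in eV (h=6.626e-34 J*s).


E = n^2 * h^2 / (8 * m * L^2)
= 4^2 * (6.626e-34)^2 / (8 * 9.109e-31 * (6.26e-9)^2)
= 16 * 4.3904e-67 / (8 * 9.109e-31 * 3.9188e-17)
= 2.4599e-20 J
= 0.1536 eV

0.1536


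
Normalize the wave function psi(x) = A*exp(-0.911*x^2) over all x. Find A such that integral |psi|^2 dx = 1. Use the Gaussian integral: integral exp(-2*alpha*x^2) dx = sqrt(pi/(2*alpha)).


integral |psi|^2 dx = A^2 * sqrt(pi/(2*alpha)) = 1
A^2 = sqrt(2*alpha/pi)
= sqrt(2 * 0.911 / pi)
= 0.761551
A = sqrt(0.761551)
= 0.8727

0.8727


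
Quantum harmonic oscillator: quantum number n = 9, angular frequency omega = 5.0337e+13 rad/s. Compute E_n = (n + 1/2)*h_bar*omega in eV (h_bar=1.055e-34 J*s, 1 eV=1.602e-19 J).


E = (n + 1/2) * h_bar * omega
= (9 + 0.5) * 1.055e-34 * 5.0337e+13
= 9.5 * 5.3106e-21
= 5.0450e-20 J
= 0.3149 eV

0.3149


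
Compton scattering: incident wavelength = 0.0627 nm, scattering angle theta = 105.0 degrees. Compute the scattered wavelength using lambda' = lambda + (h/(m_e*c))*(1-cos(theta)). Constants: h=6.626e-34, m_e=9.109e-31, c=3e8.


Compton wavelength: h/(m_e*c) = 2.4247e-12 m
d_lambda = 2.4247e-12 * (1 - cos(105.0 deg))
= 2.4247e-12 * 1.258819
= 3.0523e-12 m = 0.003052 nm
lambda' = 0.0627 + 0.003052
= 0.065752 nm

0.065752


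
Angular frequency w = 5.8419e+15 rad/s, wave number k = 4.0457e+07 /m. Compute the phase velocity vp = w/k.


vp = w / k
= 5.8419e+15 / 4.0457e+07
= 1.4440e+08 m/s

1.4440e+08


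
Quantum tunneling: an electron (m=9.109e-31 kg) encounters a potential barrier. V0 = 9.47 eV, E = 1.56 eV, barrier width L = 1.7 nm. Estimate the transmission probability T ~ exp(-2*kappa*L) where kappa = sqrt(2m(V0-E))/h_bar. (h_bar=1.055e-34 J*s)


V0 - E = 7.91 eV = 1.2672e-18 J
kappa = sqrt(2 * m * (V0-E)) / h_bar
= sqrt(2 * 9.109e-31 * 1.2672e-18) / 1.055e-34
= 1.4402e+10 /m
2*kappa*L = 2 * 1.4402e+10 * 1.7e-9
= 48.9662
T = exp(-48.9662) = 5.423184e-22

5.423184e-22


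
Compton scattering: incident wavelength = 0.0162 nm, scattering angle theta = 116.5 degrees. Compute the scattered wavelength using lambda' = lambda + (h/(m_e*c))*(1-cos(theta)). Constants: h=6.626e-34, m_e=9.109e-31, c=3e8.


Compton wavelength: h/(m_e*c) = 2.4247e-12 m
d_lambda = 2.4247e-12 * (1 - cos(116.5 deg))
= 2.4247e-12 * 1.446198
= 3.5066e-12 m = 0.003507 nm
lambda' = 0.0162 + 0.003507
= 0.019707 nm

0.019707


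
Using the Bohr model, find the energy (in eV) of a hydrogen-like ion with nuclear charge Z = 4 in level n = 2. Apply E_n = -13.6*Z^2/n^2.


E_n = -13.6 * Z^2 / n^2
= -13.6 * 4^2 / 2^2
= -13.6 * 16 / 4
= -54.4 eV

-54.4


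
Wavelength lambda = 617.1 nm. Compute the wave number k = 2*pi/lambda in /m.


k = 2 * pi / lambda
= 6.2832 / (617.1e-9)
= 6.2832 / 6.1710e-07
= 1.0182e+07 /m

1.0182e+07


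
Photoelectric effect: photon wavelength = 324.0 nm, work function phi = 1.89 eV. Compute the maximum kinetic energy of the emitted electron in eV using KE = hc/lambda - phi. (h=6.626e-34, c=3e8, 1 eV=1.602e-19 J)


E_photon = hc / lambda
= (6.626e-34)(3e8) / (324.0e-9)
= 6.1352e-19 J
= 3.8297 eV
KE = E_photon - phi
= 3.8297 - 1.89
= 1.9397 eV

1.9397


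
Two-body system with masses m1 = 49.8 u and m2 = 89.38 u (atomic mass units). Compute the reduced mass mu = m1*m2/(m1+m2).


mu = m1 * m2 / (m1 + m2)
= 49.8 * 89.38 / (49.8 + 89.38)
= 4451.124 / 139.18
= 31.9811 u

31.9811


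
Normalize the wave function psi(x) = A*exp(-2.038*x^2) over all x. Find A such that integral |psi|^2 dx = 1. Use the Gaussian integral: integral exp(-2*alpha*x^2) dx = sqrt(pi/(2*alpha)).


integral |psi|^2 dx = A^2 * sqrt(pi/(2*alpha)) = 1
A^2 = sqrt(2*alpha/pi)
= sqrt(2 * 2.038 / pi)
= 1.139048
A = sqrt(1.139048)
= 1.0673

1.0673


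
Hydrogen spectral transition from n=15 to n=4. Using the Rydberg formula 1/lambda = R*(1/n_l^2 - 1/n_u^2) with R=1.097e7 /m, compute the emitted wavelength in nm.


1/lambda = R * (1/n_l^2 - 1/n_u^2)
= 1.097e7 * (1/4^2 - 1/15^2)
= 1.097e7 * (0.0625 - 0.004444)
= 1.097e7 * 0.058056
= 6.3687e+05 /m
lambda = 1 / 6.3687e+05 = 1570.1805 nm

1570.1805


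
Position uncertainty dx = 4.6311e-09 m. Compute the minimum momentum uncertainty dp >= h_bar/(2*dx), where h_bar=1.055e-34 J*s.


dp = h_bar / (2 * dx)
= 1.055e-34 / (2 * 4.6311e-09)
= 1.055e-34 / 9.2622e-09
= 1.1390e-26 kg*m/s

1.1390e-26


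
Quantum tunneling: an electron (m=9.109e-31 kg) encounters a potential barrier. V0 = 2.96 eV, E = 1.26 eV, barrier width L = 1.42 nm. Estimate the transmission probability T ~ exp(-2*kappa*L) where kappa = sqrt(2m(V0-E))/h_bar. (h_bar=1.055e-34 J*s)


V0 - E = 1.7 eV = 2.7234e-19 J
kappa = sqrt(2 * m * (V0-E)) / h_bar
= sqrt(2 * 9.109e-31 * 2.7234e-19) / 1.055e-34
= 6.6766e+09 /m
2*kappa*L = 2 * 6.6766e+09 * 1.42e-9
= 18.9615
T = exp(-18.9615) = 5.822900e-09

5.822900e-09


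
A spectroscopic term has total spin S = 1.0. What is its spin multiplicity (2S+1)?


Spin multiplicity = 2S + 1
= 2 * 1.0 + 1
= 2.0 + 1
= 3

3


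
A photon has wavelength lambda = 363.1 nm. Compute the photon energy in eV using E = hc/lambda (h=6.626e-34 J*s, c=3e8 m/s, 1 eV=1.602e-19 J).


E = hc / lambda
= (6.626e-34)(3e8) / (363.1e-9)
= 1.9878e-25 / 3.6310e-07
= 5.4745e-19 J
Converting to eV: 5.4745e-19 / 1.602e-19
= 3.4173 eV

3.4173


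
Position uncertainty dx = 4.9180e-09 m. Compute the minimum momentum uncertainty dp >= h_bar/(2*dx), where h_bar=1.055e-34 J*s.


dp = h_bar / (2 * dx)
= 1.055e-34 / (2 * 4.9180e-09)
= 1.055e-34 / 9.8360e-09
= 1.0726e-26 kg*m/s

1.0726e-26


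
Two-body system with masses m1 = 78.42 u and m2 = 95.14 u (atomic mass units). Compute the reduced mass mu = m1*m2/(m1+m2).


mu = m1 * m2 / (m1 + m2)
= 78.42 * 95.14 / (78.42 + 95.14)
= 7460.8788 / 173.56
= 42.9873 u

42.9873
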